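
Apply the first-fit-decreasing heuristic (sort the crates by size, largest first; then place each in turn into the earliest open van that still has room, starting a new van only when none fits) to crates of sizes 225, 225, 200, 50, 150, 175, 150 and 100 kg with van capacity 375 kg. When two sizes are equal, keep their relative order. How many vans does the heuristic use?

Sorted descending: 225, 225, 200, 175, 150, 150, 100, 50.
  225 → van 1 (new)  [load 225/375]
  225 → van 2 (new)  [load 225/375]
  200 → van 3 (new)  [load 200/375]
  175 → van 3  [load 375/375]
  150 → van 1  [load 375/375]
  150 → van 2  [load 375/375]
  100 → van 4 (new)  [load 100/375]
  50 → van 4  [load 150/375]
4 vans opened.

4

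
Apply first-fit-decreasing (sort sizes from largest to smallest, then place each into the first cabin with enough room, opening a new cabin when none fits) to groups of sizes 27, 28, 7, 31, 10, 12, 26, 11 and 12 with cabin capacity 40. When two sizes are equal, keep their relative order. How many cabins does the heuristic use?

5

Sorted descending: 31, 28, 27, 26, 12, 12, 11, 10, 7.
  31 → cabin 1 (new)  [load 31/40]
  28 → cabin 2 (new)  [load 28/40]
  27 → cabin 3 (new)  [load 27/40]
  26 → cabin 4 (new)  [load 26/40]
  12 → cabin 2  [load 40/40]
  12 → cabin 3  [load 39/40]
  11 → cabin 4  [load 37/40]
  10 → cabin 5 (new)  [load 10/40]
  7 → cabin 1  [load 38/40]
5 cabins opened.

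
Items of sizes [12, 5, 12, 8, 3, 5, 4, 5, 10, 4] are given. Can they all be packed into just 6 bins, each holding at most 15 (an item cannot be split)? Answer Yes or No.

A valid assignment using 5 bins:
  bin 1: 12 + 3 = 15
  bin 2: 12 = 12
  bin 3: 10 + 5 = 15
  bin 4: 8 + 5 = 13
  bin 5: 5 + 4 + 4 = 13
That uses only 5 ≤ 6, so 6 bins are enough.

Yes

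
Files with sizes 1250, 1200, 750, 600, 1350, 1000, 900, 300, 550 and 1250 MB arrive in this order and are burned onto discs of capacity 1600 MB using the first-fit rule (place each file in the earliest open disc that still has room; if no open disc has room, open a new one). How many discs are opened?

7

  1250 → disc 1 (new)  [load 1250/1600]
  1200 → disc 2 (new)  [load 1200/1600]
  750 → disc 3 (new)  [load 750/1600]
  600 → disc 3  [load 1350/1600]
  1350 → disc 4 (new)  [load 1350/1600]
  1000 → disc 5 (new)  [load 1000/1600]
  900 → disc 6 (new)  [load 900/1600]
  300 → disc 1  [load 1550/1600]
  550 → disc 5  [load 1550/1600]
  1250 → disc 7 (new)  [load 1250/1600]
7 discs opened.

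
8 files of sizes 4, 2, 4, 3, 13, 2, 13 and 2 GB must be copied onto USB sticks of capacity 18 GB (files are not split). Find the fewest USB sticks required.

3

Total = 13 + 13 + 4 + 4 + 3 + 2 + 2 + 2 = 43 GB.
Lower bound: ⌈43/18⌉ = 3 USB sticks.
A packing using 3 USB sticks:
  USB stick 1: 13 + 4 = 17
  USB stick 2: 13 + 4 = 17
  USB stick 3: 3 + 2 + 2 + 2 = 9
This matches the lower bound, so 3 is optimal.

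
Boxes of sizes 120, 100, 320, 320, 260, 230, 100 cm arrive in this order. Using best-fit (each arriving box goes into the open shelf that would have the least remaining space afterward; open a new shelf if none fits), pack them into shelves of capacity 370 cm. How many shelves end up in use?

5

  120 → shelf 1 (new)  [load 120/370]
  100 → shelf 1  [load 220/370]
  320 → shelf 2 (new)  [load 320/370]
  320 → shelf 3 (new)  [load 320/370]
  260 → shelf 4 (new)  [load 260/370]
  230 → shelf 5 (new)  [load 230/370]
  100 → shelf 4  [load 360/370]
5 shelves opened.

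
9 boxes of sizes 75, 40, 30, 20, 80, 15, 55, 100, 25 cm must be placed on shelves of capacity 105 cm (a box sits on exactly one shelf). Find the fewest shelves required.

Total = 100 + 80 + 75 + 55 + 40 + 30 + 25 + 20 + 15 = 440 cm.
Lower bound: ⌈440/105⌉ = 5 shelves.
A packing using 5 shelves:
  shelf 1: 100 = 100
  shelf 2: 80 + 25 = 105
  shelf 3: 75 + 30 = 105
  shelf 4: 55 + 40 = 95
  shelf 5: 20 + 15 = 35
This matches the lower bound, so 5 is optimal.

5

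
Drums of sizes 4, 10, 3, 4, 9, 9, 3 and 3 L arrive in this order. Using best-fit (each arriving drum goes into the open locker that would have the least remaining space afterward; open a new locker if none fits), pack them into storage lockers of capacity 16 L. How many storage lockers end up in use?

3

  4 → locker 1 (new)  [load 4/16]
  10 → locker 1  [load 14/16]
  3 → locker 2 (new)  [load 3/16]
  4 → locker 2  [load 7/16]
  9 → locker 2  [load 16/16]
  9 → locker 3 (new)  [load 9/16]
  3 → locker 3  [load 12/16]
  3 → locker 3  [load 15/16]
3 storage lockers opened.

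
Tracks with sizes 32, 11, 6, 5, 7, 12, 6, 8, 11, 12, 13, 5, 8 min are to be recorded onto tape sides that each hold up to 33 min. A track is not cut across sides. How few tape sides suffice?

5

Total = 32 + 13 + 12 + 12 + 11 + 11 + 8 + 8 + 7 + 6 + 6 + 5 + 5 = 136 min.
Lower bound: ⌈136/33⌉ = 5 tape sides.
A packing using 5 tape sides:
  side 1: 32 = 32
  side 2: 13 + 12 + 8 = 33
  side 3: 12 + 11 + 8 = 31
  side 4: 11 + 7 + 6 + 6 = 30
  side 5: 5 + 5 = 10
This matches the lower bound, so 5 is optimal.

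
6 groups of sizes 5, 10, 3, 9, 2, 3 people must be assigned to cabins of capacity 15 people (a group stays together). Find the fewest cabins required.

Total = 10 + 9 + 5 + 3 + 3 + 2 = 32 people.
Lower bound: ⌈32/15⌉ = 3 cabins.
A packing using 3 cabins:
  cabin 1: 10 + 5 = 15
  cabin 2: 9 + 3 + 3 = 15
  cabin 3: 2 = 2
This matches the lower bound, so 3 is optimal.

3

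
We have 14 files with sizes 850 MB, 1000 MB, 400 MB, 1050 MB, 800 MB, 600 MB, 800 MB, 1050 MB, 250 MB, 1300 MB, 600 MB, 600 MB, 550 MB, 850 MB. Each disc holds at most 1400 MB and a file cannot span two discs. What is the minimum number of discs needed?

Total = 1300 + 1050 + 1050 + 1000 + 850 + 850 + 800 + 800 + 600 + 600 + 600 + 550 + 400 + 250 = 10700 MB.
Lower bound: ⌈10700/1400⌉ = 8 discs.
A packing using 9 discs:
  disc 1: 1300 = 1300
  disc 2: 1050 + 250 = 1300
  disc 3: 1050 = 1050
  disc 4: 1000 + 400 = 1400
  disc 5: 850 + 550 = 1400
  disc 6: 850 = 850
  disc 7: 800 + 600 = 1400
  disc 8: 800 + 600 = 1400
  disc 9: 600 = 600
No arrangement into 8 discs stays within capacity, so 9 is optimal.

9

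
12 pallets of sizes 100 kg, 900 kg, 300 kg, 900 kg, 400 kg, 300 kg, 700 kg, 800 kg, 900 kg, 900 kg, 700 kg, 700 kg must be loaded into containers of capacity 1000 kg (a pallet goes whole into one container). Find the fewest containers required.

9

Total = 900 + 900 + 900 + 900 + 800 + 700 + 700 + 700 + 400 + 300 + 300 + 100 = 7600 kg.
Lower bound: ⌈7600/1000⌉ = 8 containers.
A packing using 9 containers:
  container 1: 900 + 100 = 1000
  container 2: 900 = 900
  container 3: 900 = 900
  container 4: 900 = 900
  container 5: 800 = 800
  container 6: 700 + 300 = 1000
  container 7: 700 + 300 = 1000
  container 8: 700 = 700
  container 9: 400 = 400
No arrangement into 8 containers stays within capacity, so 9 is optimal.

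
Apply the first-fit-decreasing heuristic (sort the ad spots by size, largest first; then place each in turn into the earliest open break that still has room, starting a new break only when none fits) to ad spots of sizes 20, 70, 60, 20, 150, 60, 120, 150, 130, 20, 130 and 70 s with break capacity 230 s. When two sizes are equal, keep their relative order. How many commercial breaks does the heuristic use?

Sorted descending: 150, 150, 130, 130, 120, 70, 70, 60, 60, 20, 20, 20.
  150 → break 1 (new)  [load 150/230]
  150 → break 2 (new)  [load 150/230]
  130 → break 3 (new)  [load 130/230]
  130 → break 4 (new)  [load 130/230]
  120 → break 5 (new)  [load 120/230]
  70 → break 1  [load 220/230]
  70 → break 2  [load 220/230]
  60 → break 3  [load 190/230]
  60 → break 4  [load 190/230]
  20 → break 3  [load 210/230]
  20 → break 3  [load 230/230]
  20 → break 4  [load 210/230]
5 commercial breaks opened.

5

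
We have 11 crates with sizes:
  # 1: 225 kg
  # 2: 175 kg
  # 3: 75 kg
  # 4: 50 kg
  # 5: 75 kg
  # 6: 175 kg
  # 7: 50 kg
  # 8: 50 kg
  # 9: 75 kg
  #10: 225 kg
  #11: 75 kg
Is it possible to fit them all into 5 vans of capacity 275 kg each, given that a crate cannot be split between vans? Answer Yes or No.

A valid assignment using 5 vans:
  van 1: 225 + 50 = 275
  van 2: 225 + 50 = 275
  van 3: 175 + 75 = 250
  van 4: 175 + 75 = 250
  van 5: 75 + 75 + 50 = 200
Every load is within 275 kg, so 5 vans suffice.

Yes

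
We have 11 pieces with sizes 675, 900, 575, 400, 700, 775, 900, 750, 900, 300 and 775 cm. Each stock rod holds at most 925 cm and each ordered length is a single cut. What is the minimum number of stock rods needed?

10

Total = 900 + 900 + 900 + 775 + 775 + 750 + 700 + 675 + 575 + 400 + 300 = 7650 cm.
Lower bound: ⌈7650/925⌉ = 9 stock rods.
A packing using 10 stock rods:
  stock rod 1: 900 = 900
  stock rod 2: 900 = 900
  stock rod 3: 900 = 900
  stock rod 4: 775 = 775
  stock rod 5: 775 = 775
  stock rod 6: 750 = 750
  stock rod 7: 700 = 700
  stock rod 8: 675 = 675
  stock rod 9: 575 + 300 = 875
  stock rod 10: 400 = 400
No arrangement into 9 stock rods stays within capacity, so 10 is optimal.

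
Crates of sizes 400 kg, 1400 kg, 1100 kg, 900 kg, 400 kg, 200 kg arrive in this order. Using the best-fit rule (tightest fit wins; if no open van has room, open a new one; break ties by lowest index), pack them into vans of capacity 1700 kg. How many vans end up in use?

3

  400 → van 1 (new)  [load 400/1700]
  1400 → van 2 (new)  [load 1400/1700]
  1100 → van 1  [load 1500/1700]
  900 → van 3 (new)  [load 900/1700]
  400 → van 3  [load 1300/1700]
  200 → van 1  [load 1700/1700]
3 vans opened.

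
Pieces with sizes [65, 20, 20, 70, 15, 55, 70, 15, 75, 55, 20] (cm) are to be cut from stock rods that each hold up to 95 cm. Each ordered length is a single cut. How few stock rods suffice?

Total = 75 + 70 + 70 + 65 + 55 + 55 + 20 + 20 + 20 + 15 + 15 = 480 cm.
Lower bound: ⌈480/95⌉ = 6 stock rods.
A packing using 6 stock rods:
  stock rod 1: 75 + 20 = 95
  stock rod 2: 70 + 20 = 90
  stock rod 3: 70 + 20 = 90
  stock rod 4: 65 + 15 + 15 = 95
  stock rod 5: 55 = 55
  stock rod 6: 55 = 55
This matches the lower bound, so 6 is optimal.

6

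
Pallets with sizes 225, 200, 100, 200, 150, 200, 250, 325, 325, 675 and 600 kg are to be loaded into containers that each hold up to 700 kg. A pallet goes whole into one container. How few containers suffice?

5

Total = 675 + 600 + 325 + 325 + 250 + 225 + 200 + 200 + 200 + 150 + 100 = 3250 kg.
Lower bound: ⌈3250/700⌉ = 5 containers.
A packing using 5 containers:
  container 1: 675 = 675
  container 2: 600 + 100 = 700
  container 3: 325 + 325 = 650
  container 4: 250 + 225 + 200 = 675
  container 5: 200 + 200 + 150 = 550
This matches the lower bound, so 5 is optimal.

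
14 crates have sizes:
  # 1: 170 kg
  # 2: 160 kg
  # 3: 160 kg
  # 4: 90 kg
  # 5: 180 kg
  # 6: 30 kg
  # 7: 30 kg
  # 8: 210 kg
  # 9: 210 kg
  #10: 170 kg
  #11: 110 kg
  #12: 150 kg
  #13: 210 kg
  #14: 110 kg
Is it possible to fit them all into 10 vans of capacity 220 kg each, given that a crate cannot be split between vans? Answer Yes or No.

Total = 1990 kg; ⌈1990/220⌉ = 10.
The bound of 10 does not rule out 10, but exhaustive search shows no assignment into 10 vans of capacity 220 kg exists — the minimum is 11.

No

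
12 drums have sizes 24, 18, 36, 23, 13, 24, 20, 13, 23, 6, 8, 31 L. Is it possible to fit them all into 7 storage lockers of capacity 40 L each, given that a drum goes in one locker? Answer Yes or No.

Yes

A valid assignment using 7 storage lockers:
  locker 1: 36 = 36
  locker 2: 31 + 8 = 39
  locker 3: 24 + 13 = 37
  locker 4: 24 + 13 = 37
  locker 5: 23 + 6 = 29
  locker 6: 23 = 23
  locker 7: 20 + 18 = 38
Every load is within 40 L, so 7 storage lockers suffice.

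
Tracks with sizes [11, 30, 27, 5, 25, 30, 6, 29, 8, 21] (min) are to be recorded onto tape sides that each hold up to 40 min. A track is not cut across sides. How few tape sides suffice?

6

Total = 30 + 30 + 29 + 27 + 25 + 21 + 11 + 8 + 6 + 5 = 192 min.
Lower bound: ⌈192/40⌉ = 5 tape sides.
Also, 6 tracks each exceed 20 min, and no two of those can share a side, so at least 6 tape sides are needed.
A packing using 6 tape sides:
  side 1: 30 + 8 = 38
  side 2: 30 + 6 = 36
  side 3: 29 + 11 = 40
  side 4: 27 + 5 = 32
  side 5: 25 = 25
  side 6: 21 = 21
This matches the lower bound, so 6 is optimal.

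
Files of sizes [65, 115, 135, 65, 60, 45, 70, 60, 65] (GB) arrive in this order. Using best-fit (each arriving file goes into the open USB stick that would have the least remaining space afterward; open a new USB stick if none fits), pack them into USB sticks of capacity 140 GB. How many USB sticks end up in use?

6

  65 → USB stick 1 (new)  [load 65/140]
  115 → USB stick 2 (new)  [load 115/140]
  135 → USB stick 3 (new)  [load 135/140]
  65 → USB stick 1  [load 130/140]
  60 → USB stick 4 (new)  [load 60/140]
  45 → USB stick 4  [load 105/140]
  70 → USB stick 5 (new)  [load 70/140]
  60 → USB stick 5  [load 130/140]
  65 → USB stick 6 (new)  [load 65/140]
6 USB sticks opened.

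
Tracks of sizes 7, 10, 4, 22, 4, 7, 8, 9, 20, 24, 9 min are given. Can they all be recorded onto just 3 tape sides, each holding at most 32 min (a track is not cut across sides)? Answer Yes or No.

Total = 124 min; ⌈124/32⌉ = 4.
At least 4 tape sides are required, but only 3 are allowed.

No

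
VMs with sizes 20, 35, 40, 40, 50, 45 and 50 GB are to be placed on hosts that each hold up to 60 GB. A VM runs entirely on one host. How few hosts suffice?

6

Total = 50 + 50 + 45 + 40 + 40 + 35 + 20 = 280 GB.
Lower bound: ⌈280/60⌉ = 5 hosts.
Also, 6 VMs each exceed 30 GB, and no two of those can share a host, so at least 6 hosts are needed.
A packing using 6 hosts:
  host 1: 50 = 50
  host 2: 50 = 50
  host 3: 45 = 45
  host 4: 40 + 20 = 60
  host 5: 40 = 40
  host 6: 35 = 35
This matches the lower bound, so 6 is optimal.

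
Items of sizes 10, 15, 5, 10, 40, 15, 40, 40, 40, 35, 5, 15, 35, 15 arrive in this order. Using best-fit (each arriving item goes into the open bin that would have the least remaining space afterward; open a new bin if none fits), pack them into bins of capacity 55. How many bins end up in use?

7

  10 → bin 1 (new)  [load 10/55]
  15 → bin 1  [load 25/55]
  5 → bin 1  [load 30/55]
  10 → bin 1  [load 40/55]
  40 → bin 2 (new)  [load 40/55]
  15 → bin 1  [load 55/55]
  40 → bin 3 (new)  [load 40/55]
  40 → bin 4 (new)  [load 40/55]
  40 → bin 5 (new)  [load 40/55]
  35 → bin 6 (new)  [load 35/55]
  5 → bin 2  [load 45/55]
  15 → bin 3  [load 55/55]
  35 → bin 7 (new)  [load 35/55]
  15 → bin 4  [load 55/55]
7 bins opened.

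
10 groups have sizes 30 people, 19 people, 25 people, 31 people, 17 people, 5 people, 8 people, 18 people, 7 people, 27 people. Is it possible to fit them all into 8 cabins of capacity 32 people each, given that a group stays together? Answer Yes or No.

Yes

A valid assignment using 7 cabins:
  cabin 1: 31 = 31
  cabin 2: 30 = 30
  cabin 3: 27 + 5 = 32
  cabin 4: 25 + 7 = 32
  cabin 5: 19 + 8 = 27
  cabin 6: 18 = 18
  cabin 7: 17 = 17
That uses only 7 ≤ 8, so 8 cabins are enough.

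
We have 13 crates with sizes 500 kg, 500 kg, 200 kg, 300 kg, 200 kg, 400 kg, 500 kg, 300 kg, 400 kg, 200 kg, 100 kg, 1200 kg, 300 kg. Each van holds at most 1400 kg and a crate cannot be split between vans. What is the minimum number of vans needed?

Total = 1200 + 500 + 500 + 500 + 400 + 400 + 300 + 300 + 300 + 200 + 200 + 200 + 100 = 5100 kg.
Lower bound: ⌈5100/1400⌉ = 4 vans.
A packing using 4 vans:
  van 1: 1200 + 200 = 1400
  van 2: 500 + 500 + 400 = 1400
  van 3: 500 + 400 + 300 + 200 = 1400
  van 4: 300 + 300 + 200 + 100 = 900
This matches the lower bound, so 4 is optimal.

4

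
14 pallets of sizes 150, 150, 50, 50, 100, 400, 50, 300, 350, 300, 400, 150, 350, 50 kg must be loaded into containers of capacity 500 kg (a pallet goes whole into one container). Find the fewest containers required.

Total = 400 + 400 + 350 + 350 + 300 + 300 + 150 + 150 + 150 + 100 + 50 + 50 + 50 + 50 = 2850 kg.
Lower bound: ⌈2850/500⌉ = 6 containers.
A packing using 6 containers:
  container 1: 400 + 100 = 500
  container 2: 400 + 50 + 50 = 500
  container 3: 350 + 150 = 500
  container 4: 350 + 150 = 500
  container 5: 300 + 150 + 50 = 500
  container 6: 300 + 50 = 350
This matches the lower bound, so 6 is optimal.

6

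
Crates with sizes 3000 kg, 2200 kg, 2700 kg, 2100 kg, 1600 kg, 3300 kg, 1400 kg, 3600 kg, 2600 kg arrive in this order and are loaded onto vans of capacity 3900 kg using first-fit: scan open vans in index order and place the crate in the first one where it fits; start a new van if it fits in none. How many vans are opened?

  3000 → van 1 (new)  [load 3000/3900]
  2200 → van 2 (new)  [load 2200/3900]
  2700 → van 3 (new)  [load 2700/3900]
  2100 → van 4 (new)  [load 2100/3900]
  1600 → van 2  [load 3800/3900]
  3300 → van 5 (new)  [load 3300/3900]
  1400 → van 4  [load 3500/3900]
  3600 → van 6 (new)  [load 3600/3900]
  2600 → van 7 (new)  [load 2600/3900]
7 vans opened.

7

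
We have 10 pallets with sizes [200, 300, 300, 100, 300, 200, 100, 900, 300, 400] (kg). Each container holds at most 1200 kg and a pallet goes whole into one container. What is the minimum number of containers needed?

Total = 900 + 400 + 300 + 300 + 300 + 300 + 200 + 200 + 100 + 100 = 3100 kg.
Lower bound: ⌈3100/1200⌉ = 3 containers.
A packing using 3 containers:
  container 1: 900 + 300 = 1200
  container 2: 400 + 300 + 300 + 200 = 1200
  container 3: 300 + 200 + 100 + 100 = 700
This matches the lower bound, so 3 is optimal.

3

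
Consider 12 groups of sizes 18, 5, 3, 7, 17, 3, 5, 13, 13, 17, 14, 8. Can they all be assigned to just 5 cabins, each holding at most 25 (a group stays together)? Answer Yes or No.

No

Total = 123; ⌈123/25⌉ = 5.
6 groups each exceed half the capacity and cannot share a cabin, forcing at least 6 cabins.
At least 6 cabins are required, but only 5 are allowed.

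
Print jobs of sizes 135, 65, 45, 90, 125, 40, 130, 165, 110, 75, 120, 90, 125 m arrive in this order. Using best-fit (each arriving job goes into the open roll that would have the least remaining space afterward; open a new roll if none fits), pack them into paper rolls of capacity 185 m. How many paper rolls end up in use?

9

  135 → roll 1 (new)  [load 135/185]
  65 → roll 2 (new)  [load 65/185]
  45 → roll 1  [load 180/185]
  90 → roll 2  [load 155/185]
  125 → roll 3 (new)  [load 125/185]
  40 → roll 3  [load 165/185]
  130 → roll 4 (new)  [load 130/185]
  165 → roll 5 (new)  [load 165/185]
  110 → roll 6 (new)  [load 110/185]
  75 → roll 6  [load 185/185]
  120 → roll 7 (new)  [load 120/185]
  90 → roll 8 (new)  [load 90/185]
  125 → roll 9 (new)  [load 125/185]
9 paper rolls opened.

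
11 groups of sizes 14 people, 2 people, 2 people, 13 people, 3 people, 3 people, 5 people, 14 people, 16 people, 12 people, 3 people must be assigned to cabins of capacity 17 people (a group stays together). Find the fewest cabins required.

6

Total = 16 + 14 + 14 + 13 + 12 + 5 + 3 + 3 + 3 + 2 + 2 = 87 people.
Lower bound: ⌈87/17⌉ = 6 cabins.
A packing using 6 cabins:
  cabin 1: 16 = 16
  cabin 2: 14 + 3 = 17
  cabin 3: 14 + 3 = 17
  cabin 4: 13 + 3 = 16
  cabin 5: 12 + 5 = 17
  cabin 6: 2 + 2 = 4
This matches the lower bound, so 6 is optimal.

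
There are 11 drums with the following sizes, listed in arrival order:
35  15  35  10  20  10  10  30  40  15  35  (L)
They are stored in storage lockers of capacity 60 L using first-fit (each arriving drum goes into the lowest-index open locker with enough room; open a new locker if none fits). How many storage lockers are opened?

5

  35 → locker 1 (new)  [load 35/60]
  15 → locker 1  [load 50/60]
  35 → locker 2 (new)  [load 35/60]
  10 → locker 1  [load 60/60]
  20 → locker 2  [load 55/60]
  10 → locker 3 (new)  [load 10/60]
  10 → locker 3  [load 20/60]
  30 → locker 3  [load 50/60]
  40 → locker 4 (new)  [load 40/60]
  15 → locker 4  [load 55/60]
  35 → locker 5 (new)  [load 35/60]
5 storage lockers opened.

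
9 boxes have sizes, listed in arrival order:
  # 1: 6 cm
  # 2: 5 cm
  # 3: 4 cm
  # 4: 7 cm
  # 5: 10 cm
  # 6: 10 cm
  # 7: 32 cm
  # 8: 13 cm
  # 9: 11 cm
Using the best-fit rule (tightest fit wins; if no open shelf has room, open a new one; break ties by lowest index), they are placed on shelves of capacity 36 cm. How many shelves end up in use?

  6 → shelf 1 (new)  [load 6/36]
  5 → shelf 1  [load 11/36]
  4 → shelf 1  [load 15/36]
  7 → shelf 1  [load 22/36]
  10 → shelf 1  [load 32/36]
  10 → shelf 2 (new)  [load 10/36]
  32 → shelf 3 (new)  [load 32/36]
  13 → shelf 2  [load 23/36]
  11 → shelf 2  [load 34/36]
3 shelves opened.

3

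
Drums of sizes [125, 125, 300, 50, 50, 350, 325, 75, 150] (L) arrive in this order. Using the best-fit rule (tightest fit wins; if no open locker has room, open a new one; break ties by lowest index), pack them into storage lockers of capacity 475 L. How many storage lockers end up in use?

  125 → locker 1 (new)  [load 125/475]
  125 → locker 1  [load 250/475]
  300 → locker 2 (new)  [load 300/475]
  50 → locker 2  [load 350/475]
  50 → locker 2  [load 400/475]
  350 → locker 3 (new)  [load 350/475]
  325 → locker 4 (new)  [load 325/475]
  75 → locker 2  [load 475/475]
  150 → locker 4  [load 475/475]
4 storage lockers opened.

4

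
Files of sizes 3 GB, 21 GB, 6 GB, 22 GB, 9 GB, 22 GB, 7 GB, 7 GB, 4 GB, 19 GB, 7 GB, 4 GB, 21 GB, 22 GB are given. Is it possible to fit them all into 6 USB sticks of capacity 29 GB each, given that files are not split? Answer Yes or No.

No

Total = 174 GB; ⌈174/29⌉ = 6.
The bound of 6 does not rule out 6, but exhaustive search shows no assignment into 6 USB sticks of capacity 29 GB exists — the minimum is 7.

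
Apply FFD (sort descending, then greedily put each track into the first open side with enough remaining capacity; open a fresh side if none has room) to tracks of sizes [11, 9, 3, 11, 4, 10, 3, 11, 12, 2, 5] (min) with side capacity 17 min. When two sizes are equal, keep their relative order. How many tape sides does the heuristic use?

Sorted descending: 12, 11, 11, 11, 10, 9, 5, 4, 3, 3, 2.
  12 → side 1 (new)  [load 12/17]
  11 → side 2 (new)  [load 11/17]
  11 → side 3 (new)  [load 11/17]
  11 → side 4 (new)  [load 11/17]
  10 → side 5 (new)  [load 10/17]
  9 → side 6 (new)  [load 9/17]
  5 → side 1  [load 17/17]
  4 → side 2  [load 15/17]
  3 → side 3  [load 14/17]
  3 → side 3  [load 17/17]
  2 → side 2  [load 17/17]
6 tape sides opened.

6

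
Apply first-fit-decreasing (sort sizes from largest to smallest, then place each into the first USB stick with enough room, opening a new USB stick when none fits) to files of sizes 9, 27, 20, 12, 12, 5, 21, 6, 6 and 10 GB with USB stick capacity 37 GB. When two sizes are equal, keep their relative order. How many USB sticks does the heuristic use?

4

Sorted descending: 27, 21, 20, 12, 12, 10, 9, 6, 6, 5.
  27 → USB stick 1 (new)  [load 27/37]
  21 → USB stick 2 (new)  [load 21/37]
  20 → USB stick 3 (new)  [load 20/37]
  12 → USB stick 2  [load 33/37]
  12 → USB stick 3  [load 32/37]
  10 → USB stick 1  [load 37/37]
  9 → USB stick 4 (new)  [load 9/37]
  6 → USB stick 4  [load 15/37]
  6 → USB stick 4  [load 21/37]
  5 → USB stick 3  [load 37/37]
4 USB sticks opened.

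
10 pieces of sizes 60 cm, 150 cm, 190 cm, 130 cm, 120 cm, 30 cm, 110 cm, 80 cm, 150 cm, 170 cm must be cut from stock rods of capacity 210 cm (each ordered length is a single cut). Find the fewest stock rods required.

Total = 190 + 170 + 150 + 150 + 130 + 120 + 110 + 80 + 60 + 30 = 1190 cm.
Lower bound: ⌈1190/210⌉ = 6 stock rods.
Also, 7 pieces each exceed 105 cm, and no two of those can share a stock rod, so at least 7 stock rods are needed.
A packing using 7 stock rods:
  stock rod 1: 190 = 190
  stock rod 2: 170 + 30 = 200
  stock rod 3: 150 + 60 = 210
  stock rod 4: 150 = 150
  stock rod 5: 130 + 80 = 210
  stock rod 6: 120 = 120
  stock rod 7: 110 = 110
This matches the lower bound, so 7 is optimal.

7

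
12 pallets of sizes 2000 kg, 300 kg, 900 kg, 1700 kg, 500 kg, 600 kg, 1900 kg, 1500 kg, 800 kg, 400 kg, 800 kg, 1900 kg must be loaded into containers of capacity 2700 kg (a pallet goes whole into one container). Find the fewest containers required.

5

Total = 2000 + 1900 + 1900 + 1700 + 1500 + 900 + 800 + 800 + 600 + 500 + 400 + 300 = 13300 kg.
Lower bound: ⌈13300/2700⌉ = 5 containers.
A packing using 5 containers:
  container 1: 2000 + 600 = 2600
  container 2: 1900 + 800 = 2700
  container 3: 1900 + 800 = 2700
  container 4: 1700 + 900 = 2600
  container 5: 1500 + 500 + 400 + 300 = 2700
This matches the lower bound, so 5 is optimal.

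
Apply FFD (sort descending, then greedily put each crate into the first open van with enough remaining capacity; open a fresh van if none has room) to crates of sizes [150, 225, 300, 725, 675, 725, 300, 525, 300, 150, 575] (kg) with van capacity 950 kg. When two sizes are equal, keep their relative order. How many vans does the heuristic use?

6

Sorted descending: 725, 725, 675, 575, 525, 300, 300, 300, 225, 150, 150.
  725 → van 1 (new)  [load 725/950]
  725 → van 2 (new)  [load 725/950]
  675 → van 3 (new)  [load 675/950]
  575 → van 4 (new)  [load 575/950]
  525 → van 5 (new)  [load 525/950]
  300 → van 4  [load 875/950]
  300 → van 5  [load 825/950]
  300 → van 6 (new)  [load 300/950]
  225 → van 1  [load 950/950]
  150 → van 2  [load 875/950]
  150 → van 3  [load 825/950]
6 vans opened.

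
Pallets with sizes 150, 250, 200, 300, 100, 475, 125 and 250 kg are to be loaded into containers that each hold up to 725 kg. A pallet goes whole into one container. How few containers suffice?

Total = 475 + 300 + 250 + 250 + 200 + 150 + 125 + 100 = 1850 kg.
Lower bound: ⌈1850/725⌉ = 3 containers.
A packing using 3 containers:
  container 1: 475 + 250 = 725
  container 2: 300 + 250 + 150 = 700
  container 3: 200 + 125 + 100 = 425
This matches the lower bound, so 3 is optimal.

3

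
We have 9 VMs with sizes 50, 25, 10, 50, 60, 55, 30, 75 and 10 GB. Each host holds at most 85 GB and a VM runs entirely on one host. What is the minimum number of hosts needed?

5

Total = 75 + 60 + 55 + 50 + 50 + 30 + 25 + 10 + 10 = 365 GB.
Lower bound: ⌈365/85⌉ = 5 hosts.
A packing using 5 hosts:
  host 1: 75 + 10 = 85
  host 2: 60 + 25 = 85
  host 3: 55 + 30 = 85
  host 4: 50 + 10 = 60
  host 5: 50 = 50
This matches the lower bound, so 5 is optimal.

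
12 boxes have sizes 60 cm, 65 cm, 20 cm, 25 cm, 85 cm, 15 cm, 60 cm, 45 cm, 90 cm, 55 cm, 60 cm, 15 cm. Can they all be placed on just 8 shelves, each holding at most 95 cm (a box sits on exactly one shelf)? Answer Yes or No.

A valid assignment using 8 shelves:
  shelf 1: 90 = 90
  shelf 2: 85 = 85
  shelf 3: 65 + 25 = 90
  shelf 4: 60 + 20 + 15 = 95
  shelf 5: 60 + 15 = 75
  shelf 6: 60 = 60
  shelf 7: 55 = 55
  shelf 8: 45 = 45
Every load is within 95 cm, so 8 shelves suffice.

Yes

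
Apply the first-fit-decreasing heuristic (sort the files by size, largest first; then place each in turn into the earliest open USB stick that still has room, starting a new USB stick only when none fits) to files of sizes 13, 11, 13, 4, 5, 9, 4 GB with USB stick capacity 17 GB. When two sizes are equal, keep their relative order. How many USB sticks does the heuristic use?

Sorted descending: 13, 13, 11, 9, 5, 4, 4.
  13 → USB stick 1 (new)  [load 13/17]
  13 → USB stick 2 (new)  [load 13/17]
  11 → USB stick 3 (new)  [load 11/17]
  9 → USB stick 4 (new)  [load 9/17]
  5 → USB stick 3  [load 16/17]
  4 → USB stick 1  [load 17/17]
  4 → USB stick 2  [load 17/17]
4 USB sticks opened.

4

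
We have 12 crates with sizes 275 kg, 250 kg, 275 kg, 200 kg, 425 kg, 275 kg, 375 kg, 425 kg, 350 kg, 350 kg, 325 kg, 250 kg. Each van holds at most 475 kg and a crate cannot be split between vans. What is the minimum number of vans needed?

Total = 425 + 425 + 375 + 350 + 350 + 325 + 275 + 275 + 275 + 250 + 250 + 200 = 3775 kg.
Lower bound: ⌈3775/475⌉ = 8 vans.
Also, 11 crates each exceed 475/2 kg, and no two of those can share a van, so at least 11 vans are needed.
A packing using 11 vans:
  van 1: 425 = 425
  van 2: 425 = 425
  van 3: 375 = 375
  van 4: 350 = 350
  van 5: 350 = 350
  van 6: 325 = 325
  van 7: 275 + 200 = 475
  van 8: 275 = 275
  van 9: 275 = 275
  van 10: 250 = 250
  van 11: 250 = 250
This matches the lower bound, so 11 is optimal.

11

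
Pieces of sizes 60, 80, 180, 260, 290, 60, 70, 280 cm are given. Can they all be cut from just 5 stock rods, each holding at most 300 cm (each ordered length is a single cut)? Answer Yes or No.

A valid assignment using 5 stock rods:
  stock rod 1: 290 = 290
  stock rod 2: 280 = 280
  stock rod 3: 260 = 260
  stock rod 4: 180 + 80 = 260
  stock rod 5: 70 + 60 + 60 = 190
Every load is within 300 cm, so 5 stock rods suffice.

Yes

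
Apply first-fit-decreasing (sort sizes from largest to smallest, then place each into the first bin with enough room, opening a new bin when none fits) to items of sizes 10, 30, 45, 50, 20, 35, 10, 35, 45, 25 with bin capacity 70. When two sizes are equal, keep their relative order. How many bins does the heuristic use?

Sorted descending: 50, 45, 45, 35, 35, 30, 25, 20, 10, 10.
  50 → bin 1 (new)  [load 50/70]
  45 → bin 2 (new)  [load 45/70]
  45 → bin 3 (new)  [load 45/70]
  35 → bin 4 (new)  [load 35/70]
  35 → bin 4  [load 70/70]
  30 → bin 5 (new)  [load 30/70]
  25 → bin 2  [load 70/70]
  20 → bin 1  [load 70/70]
  10 → bin 3  [load 55/70]
  10 → bin 3  [load 65/70]
5 bins opened.

5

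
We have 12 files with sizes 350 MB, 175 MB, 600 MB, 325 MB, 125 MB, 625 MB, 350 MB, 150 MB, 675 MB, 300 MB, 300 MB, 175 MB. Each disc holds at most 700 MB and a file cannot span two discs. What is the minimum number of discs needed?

7

Total = 675 + 625 + 600 + 350 + 350 + 325 + 300 + 300 + 175 + 175 + 150 + 125 = 4150 MB.
Lower bound: ⌈4150/700⌉ = 6 discs.
A packing using 7 discs:
  disc 1: 675 = 675
  disc 2: 625 = 625
  disc 3: 600 = 600
  disc 4: 350 + 350 = 700
  disc 5: 325 + 300 = 625
  disc 6: 300 + 175 + 175 = 650
  disc 7: 150 + 125 = 275
No arrangement into 6 discs stays within capacity, so 7 is optimal.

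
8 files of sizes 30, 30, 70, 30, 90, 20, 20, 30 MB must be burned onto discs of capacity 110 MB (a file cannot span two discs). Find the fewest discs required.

Total = 90 + 70 + 30 + 30 + 30 + 30 + 20 + 20 = 320 MB.
Lower bound: ⌈320/110⌉ = 3 discs.
A packing using 3 discs:
  disc 1: 90 + 20 = 110
  disc 2: 70 + 30 = 100
  disc 3: 30 + 30 + 30 + 20 = 110
This matches the lower bound, so 3 is optimal.

3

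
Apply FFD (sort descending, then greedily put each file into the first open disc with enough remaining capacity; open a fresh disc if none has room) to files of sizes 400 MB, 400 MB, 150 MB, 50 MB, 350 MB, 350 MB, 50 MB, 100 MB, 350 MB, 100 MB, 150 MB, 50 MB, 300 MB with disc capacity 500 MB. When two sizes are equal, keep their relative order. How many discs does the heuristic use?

6

Sorted descending: 400, 400, 350, 350, 350, 300, 150, 150, 100, 100, 50, 50, 50.
  400 → disc 1 (new)  [load 400/500]
  400 → disc 2 (new)  [load 400/500]
  350 → disc 3 (new)  [load 350/500]
  350 → disc 4 (new)  [load 350/500]
  350 → disc 5 (new)  [load 350/500]
  300 → disc 6 (new)  [load 300/500]
  150 → disc 3  [load 500/500]
  150 → disc 4  [load 500/500]
  100 → disc 1  [load 500/500]
  100 → disc 2  [load 500/500]
  50 → disc 5  [load 400/500]
  50 → disc 5  [load 450/500]
  50 → disc 5  [load 500/500]
6 discs opened.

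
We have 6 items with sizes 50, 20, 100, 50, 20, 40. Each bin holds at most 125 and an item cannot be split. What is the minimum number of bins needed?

Total = 100 + 50 + 50 + 40 + 20 + 20 = 280.
Lower bound: ⌈280/125⌉ = 3 bins.
A packing using 3 bins:
  bin 1: 100 + 20 = 120
  bin 2: 50 + 50 + 20 = 120
  bin 3: 40 = 40
This matches the lower bound, so 3 is optimal.

3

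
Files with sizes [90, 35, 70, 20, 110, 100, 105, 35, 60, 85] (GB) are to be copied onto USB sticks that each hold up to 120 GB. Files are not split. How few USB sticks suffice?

Total = 110 + 105 + 100 + 90 + 85 + 70 + 60 + 35 + 35 + 20 = 710 GB.
Lower bound: ⌈710/120⌉ = 6 USB sticks.
A packing using 7 USB sticks:
  USB stick 1: 110 = 110
  USB stick 2: 105 = 105
  USB stick 3: 100 + 20 = 120
  USB stick 4: 90 = 90
  USB stick 5: 85 + 35 = 120
  USB stick 6: 70 + 35 = 105
  USB stick 7: 60 = 60
No arrangement into 6 USB sticks stays within capacity, so 7 is optimal.

7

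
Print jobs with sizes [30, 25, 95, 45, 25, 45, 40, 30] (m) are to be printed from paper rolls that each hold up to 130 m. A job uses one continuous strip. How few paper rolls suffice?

3

Total = 95 + 45 + 45 + 40 + 30 + 30 + 25 + 25 = 335 m.
Lower bound: ⌈335/130⌉ = 3 paper rolls.
A packing using 3 paper rolls:
  roll 1: 95 + 30 = 125
  roll 2: 45 + 45 + 40 = 130
  roll 3: 30 + 25 + 25 = 80
This matches the lower bound, so 3 is optimal.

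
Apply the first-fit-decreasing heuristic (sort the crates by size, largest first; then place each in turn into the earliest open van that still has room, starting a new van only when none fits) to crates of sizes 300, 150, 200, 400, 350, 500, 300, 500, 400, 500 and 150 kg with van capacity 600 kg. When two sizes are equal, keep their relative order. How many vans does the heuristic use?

7

Sorted descending: 500, 500, 500, 400, 400, 350, 300, 300, 200, 150, 150.
  500 → van 1 (new)  [load 500/600]
  500 → van 2 (new)  [load 500/600]
  500 → van 3 (new)  [load 500/600]
  400 → van 4 (new)  [load 400/600]
  400 → van 5 (new)  [load 400/600]
  350 → van 6 (new)  [load 350/600]
  300 → van 7 (new)  [load 300/600]
  300 → van 7  [load 600/600]
  200 → van 4  [load 600/600]
  150 → van 5  [load 550/600]
  150 → van 6  [load 500/600]
7 vans opened.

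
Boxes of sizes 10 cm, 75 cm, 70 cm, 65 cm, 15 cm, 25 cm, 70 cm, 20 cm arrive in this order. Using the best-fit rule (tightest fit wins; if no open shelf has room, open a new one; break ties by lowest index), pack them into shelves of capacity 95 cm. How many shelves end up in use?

  10 → shelf 1 (new)  [load 10/95]
  75 → shelf 1  [load 85/95]
  70 → shelf 2 (new)  [load 70/95]
  65 → shelf 3 (new)  [load 65/95]
  15 → shelf 2  [load 85/95]
  25 → shelf 3  [load 90/95]
  70 → shelf 4 (new)  [load 70/95]
  20 → shelf 4  [load 90/95]
4 shelves opened.

4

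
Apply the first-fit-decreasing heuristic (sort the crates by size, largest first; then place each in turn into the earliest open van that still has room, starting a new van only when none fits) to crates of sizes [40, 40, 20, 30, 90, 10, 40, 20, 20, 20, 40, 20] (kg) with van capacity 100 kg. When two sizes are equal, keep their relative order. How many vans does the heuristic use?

Sorted descending: 90, 40, 40, 40, 40, 30, 20, 20, 20, 20, 20, 10.
  90 → van 1 (new)  [load 90/100]
  40 → van 2 (new)  [load 40/100]
  40 → van 2  [load 80/100]
  40 → van 3 (new)  [load 40/100]
  40 → van 3  [load 80/100]
  30 → van 4 (new)  [load 30/100]
  20 → van 2  [load 100/100]
  20 → van 3  [load 100/100]
  20 → van 4  [load 50/100]
  20 → van 4  [load 70/100]
  20 → van 4  [load 90/100]
  10 → van 1  [load 100/100]
4 vans opened.

4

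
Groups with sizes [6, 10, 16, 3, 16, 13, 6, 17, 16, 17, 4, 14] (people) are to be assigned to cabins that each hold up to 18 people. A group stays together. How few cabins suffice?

Total = 17 + 17 + 16 + 16 + 16 + 14 + 13 + 10 + 6 + 6 + 4 + 3 = 138 people.
Lower bound: ⌈138/18⌉ = 8 cabins.
A packing using 9 cabins:
  cabin 1: 17 = 17
  cabin 2: 17 = 17
  cabin 3: 16 = 16
  cabin 4: 16 = 16
  cabin 5: 16 = 16
  cabin 6: 14 + 4 = 18
  cabin 7: 13 + 3 = 16
  cabin 8: 10 + 6 = 16
  cabin 9: 6 = 6
No arrangement into 8 cabins stays within capacity, so 9 is optimal.

9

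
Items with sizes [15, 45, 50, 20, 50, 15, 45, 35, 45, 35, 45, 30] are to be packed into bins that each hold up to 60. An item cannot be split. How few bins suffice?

9

Total = 50 + 50 + 45 + 45 + 45 + 45 + 35 + 35 + 30 + 20 + 15 + 15 = 430.
Lower bound: ⌈430/60⌉ = 8 bins.
A packing using 9 bins:
  bin 1: 50 = 50
  bin 2: 50 = 50
  bin 3: 45 + 15 = 60
  bin 4: 45 + 15 = 60
  bin 5: 45 = 45
  bin 6: 45 = 45
  bin 7: 35 + 20 = 55
  bin 8: 35 = 35
  bin 9: 30 = 30
No arrangement into 8 bins stays within capacity, so 9 is optimal.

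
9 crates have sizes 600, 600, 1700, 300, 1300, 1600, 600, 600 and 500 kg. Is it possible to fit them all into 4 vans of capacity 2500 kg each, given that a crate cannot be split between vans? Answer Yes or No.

A valid assignment using 4 vans:
  van 1: 1700 + 600 = 2300
  van 2: 1600 + 600 + 300 = 2500
  van 3: 1300 + 600 + 600 = 2500
  van 4: 500 = 500
Every load is within 2500 kg, so 4 vans suffice.

Yes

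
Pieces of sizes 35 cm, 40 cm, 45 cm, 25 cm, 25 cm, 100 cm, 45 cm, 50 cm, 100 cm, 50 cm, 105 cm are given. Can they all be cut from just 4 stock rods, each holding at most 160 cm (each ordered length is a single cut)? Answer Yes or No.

A valid assignment using 4 stock rods:
  stock rod 1: 105 + 50 = 155
  stock rod 2: 100 + 50 = 150
  stock rod 3: 100 + 35 + 25 = 160
  stock rod 4: 45 + 45 + 40 + 25 = 155
Every load is within 160 cm, so 4 stock rods suffice.

Yes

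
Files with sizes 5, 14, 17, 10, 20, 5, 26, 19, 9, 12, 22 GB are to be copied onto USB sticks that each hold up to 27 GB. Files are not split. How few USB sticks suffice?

Total = 26 + 22 + 20 + 19 + 17 + 14 + 12 + 10 + 9 + 5 + 5 = 159 GB.
Lower bound: ⌈159/27⌉ = 6 USB sticks.
A packing using 7 USB sticks:
  USB stick 1: 26 = 26
  USB stick 2: 22 + 5 = 27
  USB stick 3: 20 + 5 = 25
  USB stick 4: 19 = 19
  USB stick 5: 17 + 10 = 27
  USB stick 6: 14 + 12 = 26
  USB stick 7: 9 = 9
No arrangement into 6 USB sticks stays within capacity, so 7 is optimal.

7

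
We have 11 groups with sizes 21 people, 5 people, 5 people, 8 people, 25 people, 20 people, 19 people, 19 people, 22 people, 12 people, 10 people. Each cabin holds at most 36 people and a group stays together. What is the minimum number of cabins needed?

6

Total = 25 + 22 + 21 + 20 + 19 + 19 + 12 + 10 + 8 + 5 + 5 = 166 people.
Lower bound: ⌈166/36⌉ = 5 cabins.
Also, 6 groups each exceed 18 people, and no two of those can share a cabin, so at least 6 cabins are needed.
A packing using 6 cabins:
  cabin 1: 25 + 10 = 35
  cabin 2: 22 + 12 = 34
  cabin 3: 21 + 8 + 5 = 34
  cabin 4: 20 + 5 = 25
  cabin 5: 19 = 19
  cabin 6: 19 = 19
This matches the lower bound, so 6 is optimal.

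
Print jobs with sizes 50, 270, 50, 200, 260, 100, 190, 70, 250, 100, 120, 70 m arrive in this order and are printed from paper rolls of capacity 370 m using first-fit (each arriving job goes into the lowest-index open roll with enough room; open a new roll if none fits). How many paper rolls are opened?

5

  50 → roll 1 (new)  [load 50/370]
  270 → roll 1  [load 320/370]
  50 → roll 1  [load 370/370]
  200 → roll 2 (new)  [load 200/370]
  260 → roll 3 (new)  [load 260/370]
  100 → roll 2  [load 300/370]
  190 → roll 4 (new)  [load 190/370]
  70 → roll 2  [load 370/370]
  250 → roll 5 (new)  [load 250/370]
  100 → roll 3  [load 360/370]
  120 → roll 4  [load 310/370]
  70 → roll 5  [load 320/370]
5 paper rolls opened.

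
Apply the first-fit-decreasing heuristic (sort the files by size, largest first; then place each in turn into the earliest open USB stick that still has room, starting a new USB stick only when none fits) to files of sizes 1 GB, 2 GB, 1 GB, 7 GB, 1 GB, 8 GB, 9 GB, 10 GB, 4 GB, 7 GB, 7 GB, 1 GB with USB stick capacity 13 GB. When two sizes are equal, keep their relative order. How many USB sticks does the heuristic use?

6

Sorted descending: 10, 9, 8, 7, 7, 7, 4, 2, 1, 1, 1, 1.
  10 → USB stick 1 (new)  [load 10/13]
  9 → USB stick 2 (new)  [load 9/13]
  8 → USB stick 3 (new)  [load 8/13]
  7 → USB stick 4 (new)  [load 7/13]
  7 → USB stick 5 (new)  [load 7/13]
  7 → USB stick 6 (new)  [load 7/13]
  4 → USB stick 2  [load 13/13]
  2 → USB stick 1  [load 12/13]
  1 → USB stick 1  [load 13/13]
  1 → USB stick 3  [load 9/13]
  1 → USB stick 3  [load 10/13]
  1 → USB stick 3  [load 11/13]
6 USB sticks opened.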